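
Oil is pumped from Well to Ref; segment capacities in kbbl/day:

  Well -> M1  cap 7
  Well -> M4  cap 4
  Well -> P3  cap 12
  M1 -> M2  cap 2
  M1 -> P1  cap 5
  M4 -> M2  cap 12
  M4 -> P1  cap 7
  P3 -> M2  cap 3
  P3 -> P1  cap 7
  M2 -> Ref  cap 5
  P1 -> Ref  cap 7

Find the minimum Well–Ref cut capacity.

Augment Well→M1→M2→Ref: bottleneck 2, flow now 2.
Augment Well→M1→P1→Ref: bottleneck 5, flow now 7.
Augment Well→M4→M2→Ref: bottleneck 3, flow now 10.
Augment Well→M4→P1→Ref: bottleneck 1, flow now 11.
Augment Well→P3→P1→Ref: bottleneck 1, flow now 12.
No augmenting path remains; maximum flow = 12.
By max-flow min-cut, the minimum cut capacity equals the max flow.
In the residual graph, reachable from Well: {Well, M1, M4, P3, M2, P1}.
Min-cut edges: M2→Ref (5), P1→Ref (7); capacity 5 + 7 = 12.

12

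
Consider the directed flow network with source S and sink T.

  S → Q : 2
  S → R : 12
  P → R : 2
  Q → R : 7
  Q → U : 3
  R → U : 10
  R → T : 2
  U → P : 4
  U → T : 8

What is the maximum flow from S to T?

10

Augment S→R→T: bottleneck 2, flow now 2.
Augment S→Q→U→T: bottleneck 2, flow now 4.
Augment S→R→U→T: bottleneck 6, flow now 10.
No augmenting path remains; maximum flow = 10.
In the residual graph, reachable from S: {S, P, Q, R, U}.
Min-cut edges: R→T (2), U→T (8); capacity 2 + 8 = 10.
This cut is saturated, so no flow can exceed 10.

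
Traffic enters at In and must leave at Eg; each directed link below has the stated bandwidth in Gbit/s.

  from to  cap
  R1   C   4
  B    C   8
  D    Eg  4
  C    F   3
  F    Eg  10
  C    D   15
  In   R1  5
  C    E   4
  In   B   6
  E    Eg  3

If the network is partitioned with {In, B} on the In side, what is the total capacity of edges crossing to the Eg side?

Edges leaving {In, B}: In→R1 (5), B→C (8).
Cut capacity = 5 + 8 = 13.

13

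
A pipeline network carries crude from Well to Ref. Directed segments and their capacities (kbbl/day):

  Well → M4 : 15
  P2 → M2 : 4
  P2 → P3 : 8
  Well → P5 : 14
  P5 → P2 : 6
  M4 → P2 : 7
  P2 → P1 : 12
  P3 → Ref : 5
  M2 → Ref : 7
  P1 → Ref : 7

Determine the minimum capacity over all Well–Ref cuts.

13

Augment Well→M4→P2→M2→Ref: bottleneck 4, flow now 4.
Augment Well→M4→P2→P3→Ref: bottleneck 3, flow now 7.
Augment Well→P5→P2→P3→Ref: bottleneck 2, flow now 9.
Augment Well→P5→P2→P1→Ref: bottleneck 4, flow now 13.
No augmenting path remains; maximum flow = 13.
By max-flow min-cut, the minimum cut capacity equals the max flow.
In the residual graph, reachable from Well: {Well, M4, P5}.
Min-cut edges: M4→P2 (7), P5→P2 (6); capacity 7 + 6 = 13.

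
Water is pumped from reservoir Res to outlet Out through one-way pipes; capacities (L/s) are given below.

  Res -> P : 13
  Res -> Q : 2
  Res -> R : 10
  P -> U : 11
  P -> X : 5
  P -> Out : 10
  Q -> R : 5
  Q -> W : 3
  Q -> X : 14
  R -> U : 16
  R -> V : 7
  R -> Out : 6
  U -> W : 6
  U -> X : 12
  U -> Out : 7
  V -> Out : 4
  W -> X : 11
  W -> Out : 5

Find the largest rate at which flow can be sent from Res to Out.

25

Augment Res→P→Out: bottleneck 10, flow now 10.
Augment Res→R→Out: bottleneck 6, flow now 16.
Augment Res→P→U→Out: bottleneck 3, flow now 19.
Augment Res→Q→W→Out: bottleneck 2, flow now 21.
Augment Res→R→U→Out: bottleneck 4, flow now 25.
No augmenting path remains; maximum flow = 25.
In the residual graph, reachable from Res: {Res}.
Min-cut edges: Res→P (13), Res→Q (2), Res→R (10); capacity 13 + 2 + 10 = 25.
This cut is saturated, so no flow can exceed 25.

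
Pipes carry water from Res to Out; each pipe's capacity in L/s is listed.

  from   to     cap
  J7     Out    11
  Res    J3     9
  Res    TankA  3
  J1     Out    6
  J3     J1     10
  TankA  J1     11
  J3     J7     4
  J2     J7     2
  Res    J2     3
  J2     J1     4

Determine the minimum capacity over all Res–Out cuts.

12

Augment Res→J3→J7→Out: bottleneck 4, flow now 4.
Augment Res→J3→J1→Out: bottleneck 5, flow now 9.
Augment Res→TankA→J1→Out: bottleneck 1, flow now 10.
Augment Res→J2→J7→Out: bottleneck 2, flow now 12.
No augmenting path remains; maximum flow = 12.
By max-flow min-cut, the minimum cut capacity equals the max flow.
In the residual graph, reachable from Res: {Res, J3, TankA, J2, J1}.
Min-cut edges: J3→J7 (4), J2→J7 (2), J1→Out (6); capacity 4 + 2 + 6 = 12.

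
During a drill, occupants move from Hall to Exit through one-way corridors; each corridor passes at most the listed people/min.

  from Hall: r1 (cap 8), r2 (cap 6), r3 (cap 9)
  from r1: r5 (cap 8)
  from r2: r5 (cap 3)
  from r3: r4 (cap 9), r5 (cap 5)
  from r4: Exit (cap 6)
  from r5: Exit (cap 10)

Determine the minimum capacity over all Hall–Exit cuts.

Augment Hall→r1→r5→Exit: bottleneck 8, flow now 8.
Augment Hall→r2→r5→Exit: bottleneck 2, flow now 10.
Augment Hall→r3→r4→Exit: bottleneck 6, flow now 16.
No augmenting path remains; maximum flow = 16.
By max-flow min-cut, the minimum cut capacity equals the max flow.
In the residual graph, reachable from Hall: {Hall, r1, r2, r3, r4, r5}.
Min-cut edges: r4→Exit (6), r5→Exit (10); capacity 6 + 10 = 16.

16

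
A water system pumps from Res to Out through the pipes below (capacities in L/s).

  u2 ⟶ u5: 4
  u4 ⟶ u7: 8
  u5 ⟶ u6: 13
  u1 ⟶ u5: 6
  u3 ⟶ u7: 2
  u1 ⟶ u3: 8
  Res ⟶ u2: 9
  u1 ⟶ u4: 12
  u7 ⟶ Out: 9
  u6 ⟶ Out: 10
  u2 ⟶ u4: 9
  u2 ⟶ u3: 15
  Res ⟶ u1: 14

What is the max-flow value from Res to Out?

19

Augment Res→u1→u3→u7→Out: bottleneck 2, flow now 2.
Augment Res→u1→u4→u7→Out: bottleneck 7, flow now 9.
Augment Res→u1→u5→u6→Out: bottleneck 5, flow now 14.
Augment Res→u2→u5→u6→Out: bottleneck 4, flow now 18.
Augment Res→u2→u3→u1→u5→u6→Out: bottleneck 1, flow now 19. (uses reverse residual edge)
No augmenting path remains; maximum flow = 19.
In the residual graph, reachable from Res: {Res, u1, u2, u3, u4, u7}.
Min-cut edges: u1→u5 (6), u2→u5 (4), u7→Out (9); capacity 6 + 4 + 9 = 19.
This cut is saturated, so no flow can exceed 19.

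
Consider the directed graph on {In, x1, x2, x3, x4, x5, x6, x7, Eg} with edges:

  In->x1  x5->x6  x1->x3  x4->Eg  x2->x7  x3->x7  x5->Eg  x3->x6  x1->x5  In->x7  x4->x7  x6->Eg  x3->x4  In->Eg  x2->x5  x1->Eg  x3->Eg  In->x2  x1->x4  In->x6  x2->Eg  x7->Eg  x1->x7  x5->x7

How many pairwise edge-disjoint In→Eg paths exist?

Assign every edge capacity 1; by Menger, the answer equals the max flow.
Path In→Eg (+1); total 1.
Path In→x1→Eg (+1); total 2.
Path In→x2→Eg (+1); total 3.
Path In→x6→Eg (+1); total 4.
Path In→x7→Eg (+1); total 5.
No residual In→Eg path; max flow = 5.
Certifying cut of size 5: {In→Eg, In→x1, In→x2, In→x6, In→x7}.

5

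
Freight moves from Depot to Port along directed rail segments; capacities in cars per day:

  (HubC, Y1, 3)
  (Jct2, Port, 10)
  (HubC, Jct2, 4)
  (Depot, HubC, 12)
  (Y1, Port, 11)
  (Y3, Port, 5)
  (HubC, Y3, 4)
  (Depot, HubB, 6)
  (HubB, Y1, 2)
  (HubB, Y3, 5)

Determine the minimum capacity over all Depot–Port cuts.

Augment Depot→HubB→Y1→Port: bottleneck 2, flow now 2.
Augment Depot→HubB→Y3→Port: bottleneck 4, flow now 6.
Augment Depot→HubC→Y1→Port: bottleneck 3, flow now 9.
Augment Depot→HubC→Jct2→Port: bottleneck 4, flow now 13.
Augment Depot→HubC→Y3→Port: bottleneck 1, flow now 14.
No augmenting path remains; maximum flow = 14.
By max-flow min-cut, the minimum cut capacity equals the max flow.
In the residual graph, reachable from Depot: {Depot, HubB, HubC, Y3}.
Min-cut edges: HubB→Y1 (2), HubC→Y1 (3), HubC→Jct2 (4), Y3→Port (5); capacity 2 + 3 + 4 + 5 = 14.

14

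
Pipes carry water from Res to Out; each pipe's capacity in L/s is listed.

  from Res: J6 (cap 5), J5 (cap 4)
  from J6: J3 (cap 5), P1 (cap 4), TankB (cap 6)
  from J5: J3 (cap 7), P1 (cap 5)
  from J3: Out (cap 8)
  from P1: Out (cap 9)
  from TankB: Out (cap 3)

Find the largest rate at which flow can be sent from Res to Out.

9

Augment Res→J6→J3→Out: bottleneck 5, flow now 5.
Augment Res→J5→J3→Out: bottleneck 3, flow now 8.
Augment Res→J5→P1→Out: bottleneck 1, flow now 9.
No augmenting path remains; maximum flow = 9.
In the residual graph, reachable from Res: {Res}.
Min-cut edges: Res→J6 (5), Res→J5 (4); capacity 5 + 4 = 9.
This cut is saturated, so no flow can exceed 9.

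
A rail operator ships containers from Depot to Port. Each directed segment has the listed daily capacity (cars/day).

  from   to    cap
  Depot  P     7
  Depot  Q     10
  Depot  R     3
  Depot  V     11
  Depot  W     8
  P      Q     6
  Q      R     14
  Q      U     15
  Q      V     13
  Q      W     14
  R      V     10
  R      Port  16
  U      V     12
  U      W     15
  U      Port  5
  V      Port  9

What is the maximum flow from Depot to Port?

28

Augment Depot→R→Port: bottleneck 3, flow now 3.
Augment Depot→V→Port: bottleneck 9, flow now 12.
Augment Depot→Q→R→Port: bottleneck 10, flow now 22.
Augment Depot→P→Q→R→Port: bottleneck 3, flow now 25.
Augment Depot→P→Q→U→Port: bottleneck 3, flow now 28.
No augmenting path remains; maximum flow = 28.
In the residual graph, reachable from Depot: {Depot, P, V, W}.
Min-cut edges: Depot→Q (10), Depot→R (3), P→Q (6), V→Port (9); capacity 10 + 3 + 6 + 9 = 28.
This cut is saturated, so no flow can exceed 28.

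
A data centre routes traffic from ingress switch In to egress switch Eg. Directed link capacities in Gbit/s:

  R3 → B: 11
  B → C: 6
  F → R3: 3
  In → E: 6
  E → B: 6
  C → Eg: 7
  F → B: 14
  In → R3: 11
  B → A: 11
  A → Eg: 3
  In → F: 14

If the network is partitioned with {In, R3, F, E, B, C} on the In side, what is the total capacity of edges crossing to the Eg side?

18

Edges leaving {In, R3, F, E, B, C}: B→A (11), C→Eg (7).
Cut capacity = 11 + 7 = 18.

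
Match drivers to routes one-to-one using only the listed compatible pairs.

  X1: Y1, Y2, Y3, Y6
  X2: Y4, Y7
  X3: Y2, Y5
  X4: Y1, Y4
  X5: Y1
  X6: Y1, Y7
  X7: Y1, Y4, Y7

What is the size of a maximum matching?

Unit-capacity flow: source→left, listed edges, right→sink; max matching = max flow.
Augmenting path X1→Y1 (+1); matched 1.
Augmenting path X2→Y4 (+1); matched 2.
Augmenting path X3→Y2 (+1); matched 3.
Augmenting path X6→Y7 (+1); matched 4.
Augmenting path X4→Y1→X1→Y3 (+1); matched 5.
No augmenting path remains; maximum matching = 5.
König certificate: {X1, X3, Y1, Y4, Y7} is a vertex cover of size 5 (every listed pair touches it), so no matching can be larger.

5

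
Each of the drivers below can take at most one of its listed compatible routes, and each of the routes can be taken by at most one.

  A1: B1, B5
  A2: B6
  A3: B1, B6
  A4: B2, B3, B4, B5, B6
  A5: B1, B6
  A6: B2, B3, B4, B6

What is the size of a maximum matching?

Unit-capacity flow: source→left, listed edges, right→sink; max matching = max flow.
Augmenting path A1→B1 (+1); matched 1.
Augmenting path A2→B6 (+1); matched 2.
Augmenting path A4→B2 (+1); matched 3.
Augmenting path A6→B3 (+1); matched 4.
Augmenting path A3→B1→A1→B5 (+1); matched 5.
No augmenting path remains; maximum matching = 5.
König certificate: {A1, A4, A6, B1, B6} is a vertex cover of size 5 (every listed pair touches it), so no matching can be larger.

5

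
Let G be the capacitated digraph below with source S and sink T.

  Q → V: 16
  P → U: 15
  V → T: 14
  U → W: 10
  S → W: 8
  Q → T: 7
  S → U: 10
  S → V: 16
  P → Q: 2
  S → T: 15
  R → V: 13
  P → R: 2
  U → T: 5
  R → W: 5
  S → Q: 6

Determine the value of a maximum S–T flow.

Augment S→T: bottleneck 15, flow now 15.
Augment S→Q→T: bottleneck 6, flow now 21.
Augment S→U→T: bottleneck 5, flow now 26.
Augment S→V→T: bottleneck 14, flow now 40.
No augmenting path remains; maximum flow = 40.
In the residual graph, reachable from S: {S, U, V, W}.
Min-cut edges: S→Q (6), S→T (15), U→T (5), V→T (14); capacity 6 + 15 + 5 + 14 = 40.
This cut is saturated, so no flow can exceed 40.

40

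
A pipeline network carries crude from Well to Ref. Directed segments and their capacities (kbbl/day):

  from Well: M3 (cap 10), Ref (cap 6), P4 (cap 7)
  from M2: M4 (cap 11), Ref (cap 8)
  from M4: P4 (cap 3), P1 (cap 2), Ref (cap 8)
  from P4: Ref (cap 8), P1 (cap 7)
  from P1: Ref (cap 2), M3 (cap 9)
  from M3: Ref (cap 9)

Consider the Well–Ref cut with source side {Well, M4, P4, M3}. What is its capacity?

40

Edges leaving {Well, M4, P4, M3}: Well→Ref (6), M4→P1 (2), M4→Ref (8), P4→P1 (7), P4→Ref (8), M3→Ref (9).
Cut capacity = 6 + 2 + 8 + 7 + 8 + 9 = 40.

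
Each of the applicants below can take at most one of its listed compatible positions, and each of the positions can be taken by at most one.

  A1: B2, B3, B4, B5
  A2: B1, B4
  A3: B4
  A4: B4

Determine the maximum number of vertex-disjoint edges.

Unit-capacity flow: source→left, listed edges, right→sink; max matching = max flow.
Augmenting path A1→B2 (+1); matched 1.
Augmenting path A2→B1 (+1); matched 2.
Augmenting path A3→B4 (+1); matched 3.
No augmenting path remains; maximum matching = 3.
König certificate: {A1, A2, B4} is a vertex cover of size 3 (every listed pair touches it), so no matching can be larger.

3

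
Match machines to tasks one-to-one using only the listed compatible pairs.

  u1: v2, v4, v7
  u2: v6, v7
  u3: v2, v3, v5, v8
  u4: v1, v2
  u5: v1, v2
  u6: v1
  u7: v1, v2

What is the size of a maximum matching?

Unit-capacity flow: source→left, listed edges, right→sink; max matching = max flow.
Augmenting path u1→v2 (+1); matched 1.
Augmenting path u2→v6 (+1); matched 2.
Augmenting path u3→v3 (+1); matched 3.
Augmenting path u4→v1 (+1); matched 4.
Augmenting path u5→v2→u1→v4 (+1); matched 5.
No augmenting path remains; maximum matching = 5.
König certificate: {u1, u2, u3, v1, v2} is a vertex cover of size 5 (every listed pair touches it), so no matching can be larger.

5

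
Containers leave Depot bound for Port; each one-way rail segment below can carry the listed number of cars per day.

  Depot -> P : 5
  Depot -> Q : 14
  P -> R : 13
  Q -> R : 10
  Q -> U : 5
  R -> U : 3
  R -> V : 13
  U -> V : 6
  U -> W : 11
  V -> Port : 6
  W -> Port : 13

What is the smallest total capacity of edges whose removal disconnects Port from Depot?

Augment Depot→P→R→V→Port: bottleneck 5, flow now 5.
Augment Depot→Q→R→V→Port: bottleneck 1, flow now 6.
Augment Depot→Q→U→W→Port: bottleneck 5, flow now 11.
Augment Depot→Q→R→U→W→Port: bottleneck 3, flow now 14.
No augmenting path remains; maximum flow = 14.
By max-flow min-cut, the minimum cut capacity equals the max flow.
In the residual graph, reachable from Depot: {Depot, P, Q, R, V}.
Min-cut edges: Q→U (5), R→U (3), V→Port (6); capacity 5 + 3 + 6 = 14.

14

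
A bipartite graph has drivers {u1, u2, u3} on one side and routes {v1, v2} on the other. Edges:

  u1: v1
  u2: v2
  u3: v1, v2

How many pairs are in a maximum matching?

2

Unit-capacity flow: source→left, listed edges, right→sink; max matching = max flow.
Augmenting path u1→v1 (+1); matched 1.
Augmenting path u2→v2 (+1); matched 2.
No augmenting path remains; maximum matching = 2.
König certificate: {v1, v2} is a vertex cover of size 2 (every listed pair touches it), so no matching can be larger.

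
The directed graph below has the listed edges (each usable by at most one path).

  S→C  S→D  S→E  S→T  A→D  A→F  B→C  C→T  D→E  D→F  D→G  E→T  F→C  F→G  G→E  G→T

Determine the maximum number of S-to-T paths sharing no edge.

4

Assign every edge capacity 1; by Menger, the answer equals the max flow.
Path S→T (+1); total 1.
Path S→C→T (+1); total 2.
Path S→E→T (+1); total 3.
Path S→D→G→T (+1); total 4.
No residual S→T path; max flow = 4.
Certifying cut of size 4: {S→C, S→D, S→E, S→T}.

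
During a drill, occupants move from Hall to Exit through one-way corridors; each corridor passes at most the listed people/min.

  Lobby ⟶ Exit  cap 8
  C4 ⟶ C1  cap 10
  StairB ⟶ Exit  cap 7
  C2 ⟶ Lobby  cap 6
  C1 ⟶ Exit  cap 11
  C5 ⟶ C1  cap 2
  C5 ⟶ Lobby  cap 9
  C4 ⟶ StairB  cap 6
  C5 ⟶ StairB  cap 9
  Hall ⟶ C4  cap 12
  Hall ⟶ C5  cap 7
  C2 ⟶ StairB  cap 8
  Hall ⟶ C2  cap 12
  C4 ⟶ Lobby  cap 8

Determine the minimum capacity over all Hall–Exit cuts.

Augment Hall→C4→StairB→Exit: bottleneck 6, flow now 6.
Augment Hall→C4→C1→Exit: bottleneck 6, flow now 12.
Augment Hall→C2→StairB→Exit: bottleneck 1, flow now 13.
Augment Hall→C2→Lobby→Exit: bottleneck 6, flow now 19.
Augment Hall→C5→C1→Exit: bottleneck 2, flow now 21.
Augment Hall→C5→Lobby→Exit: bottleneck 2, flow now 23.
Augment Hall→C2→StairB→C4→C1→Exit: bottleneck 3, flow now 26. (uses reverse residual edge)
No augmenting path remains; maximum flow = 26.
By max-flow min-cut, the minimum cut capacity equals the max flow.
In the residual graph, reachable from Hall: {Hall, C4, C2, C5, StairB, C1, Lobby}.
Min-cut edges: StairB→Exit (7), C1→Exit (11), Lobby→Exit (8); capacity 7 + 11 + 8 = 26.

26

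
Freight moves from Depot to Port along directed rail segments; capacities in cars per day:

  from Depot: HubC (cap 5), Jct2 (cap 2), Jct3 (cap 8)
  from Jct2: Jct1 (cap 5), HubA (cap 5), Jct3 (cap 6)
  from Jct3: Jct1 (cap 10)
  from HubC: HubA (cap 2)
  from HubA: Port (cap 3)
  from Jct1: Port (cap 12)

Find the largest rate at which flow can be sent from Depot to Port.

Augment Depot→Jct2→HubA→Port: bottleneck 2, flow now 2.
Augment Depot→Jct3→Jct1→Port: bottleneck 8, flow now 10.
Augment Depot→HubC→HubA→Port: bottleneck 1, flow now 11.
Augment Depot→HubC→HubA→Jct2→Jct1→Port: bottleneck 1, flow now 12. (uses reverse residual edge)
No augmenting path remains; maximum flow = 12.
In the residual graph, reachable from Depot: {Depot, HubC}.
Min-cut edges: Depot→Jct2 (2), Depot→Jct3 (8), HubC→HubA (2); capacity 2 + 8 + 2 = 12.
This cut is saturated, so no flow can exceed 12.

12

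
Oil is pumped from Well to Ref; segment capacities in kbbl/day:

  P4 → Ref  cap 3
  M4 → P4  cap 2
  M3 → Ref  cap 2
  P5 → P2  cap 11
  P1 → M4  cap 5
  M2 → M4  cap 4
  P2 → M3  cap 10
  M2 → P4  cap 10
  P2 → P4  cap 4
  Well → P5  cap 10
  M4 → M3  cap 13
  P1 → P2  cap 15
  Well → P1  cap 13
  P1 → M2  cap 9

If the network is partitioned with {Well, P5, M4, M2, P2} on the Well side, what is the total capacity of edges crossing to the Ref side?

52

Edges leaving {Well, P5, M4, M2, P2}: Well→P1 (13), M4→M3 (13), M4→P4 (2), M2→P4 (10), P2→M3 (10), P2→P4 (4).
Cut capacity = 13 + 13 + 2 + 10 + 10 + 4 = 52.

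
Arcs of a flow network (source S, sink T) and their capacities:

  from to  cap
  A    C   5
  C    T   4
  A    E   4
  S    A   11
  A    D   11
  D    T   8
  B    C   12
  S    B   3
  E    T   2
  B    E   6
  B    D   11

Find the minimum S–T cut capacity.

Augment S→A→C→T: bottleneck 4, flow now 4.
Augment S→A→D→T: bottleneck 7, flow now 11.
Augment S→B→D→T: bottleneck 1, flow now 12.
Augment S→B→E→T: bottleneck 2, flow now 14.
No augmenting path remains; maximum flow = 14.
By max-flow min-cut, the minimum cut capacity equals the max flow.
In the residual graph, reachable from S: {S}.
Min-cut edges: S→A (11), S→B (3); capacity 11 + 3 = 14.

14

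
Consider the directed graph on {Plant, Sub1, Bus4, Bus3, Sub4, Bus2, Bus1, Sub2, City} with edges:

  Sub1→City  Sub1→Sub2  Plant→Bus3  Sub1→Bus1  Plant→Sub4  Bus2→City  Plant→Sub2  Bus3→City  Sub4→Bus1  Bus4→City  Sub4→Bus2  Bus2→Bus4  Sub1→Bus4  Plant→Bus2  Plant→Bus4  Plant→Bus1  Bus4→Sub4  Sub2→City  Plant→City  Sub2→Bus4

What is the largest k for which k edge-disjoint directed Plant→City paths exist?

5

Assign every edge capacity 1; by Menger, the answer equals the max flow.
Path Plant→City (+1); total 1.
Path Plant→Bus4→City (+1); total 2.
Path Plant→Bus3→City (+1); total 3.
Path Plant→Bus2→City (+1); total 4.
Path Plant→Sub2→City (+1); total 5.
No residual Plant→City path; max flow = 5.
Certifying cut of size 5: {Bus2→City, Bus4→City, Plant→Bus3, Plant→City, Plant→Sub2}.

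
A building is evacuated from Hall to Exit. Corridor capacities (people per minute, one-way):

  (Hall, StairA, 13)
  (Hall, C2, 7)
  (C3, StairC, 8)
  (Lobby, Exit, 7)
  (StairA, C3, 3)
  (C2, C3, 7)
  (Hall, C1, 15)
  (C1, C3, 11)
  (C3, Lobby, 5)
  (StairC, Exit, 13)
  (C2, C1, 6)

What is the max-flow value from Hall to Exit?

13

Augment Hall→C2→C3→StairC→Exit: bottleneck 7, flow now 7.
Augment Hall→StairA→C3→StairC→Exit: bottleneck 1, flow now 8.
Augment Hall→StairA→C3→Lobby→Exit: bottleneck 2, flow now 10.
Augment Hall→C1→C3→Lobby→Exit: bottleneck 3, flow now 13.
No augmenting path remains; maximum flow = 13.
In the residual graph, reachable from Hall: {Hall, C2, StairA, C1, C3}.
Min-cut edges: C3→StairC (8), C3→Lobby (5); capacity 8 + 5 = 13.
This cut is saturated, so no flow can exceed 13.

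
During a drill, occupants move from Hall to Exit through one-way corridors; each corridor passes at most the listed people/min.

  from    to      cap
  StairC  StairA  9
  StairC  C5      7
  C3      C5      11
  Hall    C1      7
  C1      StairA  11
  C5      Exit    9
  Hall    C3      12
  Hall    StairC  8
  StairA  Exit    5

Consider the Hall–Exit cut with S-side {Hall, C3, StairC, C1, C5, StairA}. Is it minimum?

Yes — it is a minimum cut (capacity 14).

Given cut capacity: 9 + 5 = 14.
Augment Hall→C3→C5→Exit: bottleneck 9, flow now 9.
Augment Hall→StairC→StairA→Exit: bottleneck 5, flow now 14.
No augmenting path remains; maximum flow = 14.
Cut capacity 14 equals the max flow, so it is a minimum cut.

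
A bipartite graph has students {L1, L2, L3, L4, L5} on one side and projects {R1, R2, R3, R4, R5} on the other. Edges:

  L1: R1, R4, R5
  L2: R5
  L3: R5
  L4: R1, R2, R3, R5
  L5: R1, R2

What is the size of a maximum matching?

Unit-capacity flow: source→left, listed edges, right→sink; max matching = max flow.
Augmenting path L1→R1 (+1); matched 1.
Augmenting path L2→R5 (+1); matched 2.
Augmenting path L4→R2 (+1); matched 3.
Augmenting path L5→R1→L1→R4 (+1); matched 4.
No augmenting path remains; maximum matching = 4.
König certificate: {L1, L4, L5, R5} is a vertex cover of size 4 (every listed pair touches it), so no matching can be larger.

4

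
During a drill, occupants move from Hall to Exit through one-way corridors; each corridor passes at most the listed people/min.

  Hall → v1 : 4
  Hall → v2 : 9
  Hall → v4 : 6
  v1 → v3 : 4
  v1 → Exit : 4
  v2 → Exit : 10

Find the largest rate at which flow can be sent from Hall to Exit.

Augment Hall→v1→Exit: bottleneck 4, flow now 4.
Augment Hall→v2→Exit: bottleneck 9, flow now 13.
No augmenting path remains; maximum flow = 13.
In the residual graph, reachable from Hall: {Hall, v4}.
Min-cut edges: Hall→v1 (4), Hall→v2 (9); capacity 4 + 9 = 13.
This cut is saturated, so no flow can exceed 13.

13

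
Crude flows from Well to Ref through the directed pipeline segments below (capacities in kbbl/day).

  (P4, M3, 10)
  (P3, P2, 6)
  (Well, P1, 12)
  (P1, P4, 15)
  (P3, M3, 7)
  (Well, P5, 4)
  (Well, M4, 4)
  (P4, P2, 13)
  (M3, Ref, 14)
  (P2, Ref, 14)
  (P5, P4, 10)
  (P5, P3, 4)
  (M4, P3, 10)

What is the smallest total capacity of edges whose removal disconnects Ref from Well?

20

Augment Well→P1→P4→M3→Ref: bottleneck 10, flow now 10.
Augment Well→P1→P4→P2→Ref: bottleneck 2, flow now 12.
Augment Well→M4→P3→M3→Ref: bottleneck 4, flow now 16.
Augment Well→P5→P3→P2→Ref: bottleneck 4, flow now 20.
No augmenting path remains; maximum flow = 20.
By max-flow min-cut, the minimum cut capacity equals the max flow.
In the residual graph, reachable from Well: {Well}.
Min-cut edges: Well→P1 (12), Well→M4 (4), Well→P5 (4); capacity 12 + 4 + 4 = 20.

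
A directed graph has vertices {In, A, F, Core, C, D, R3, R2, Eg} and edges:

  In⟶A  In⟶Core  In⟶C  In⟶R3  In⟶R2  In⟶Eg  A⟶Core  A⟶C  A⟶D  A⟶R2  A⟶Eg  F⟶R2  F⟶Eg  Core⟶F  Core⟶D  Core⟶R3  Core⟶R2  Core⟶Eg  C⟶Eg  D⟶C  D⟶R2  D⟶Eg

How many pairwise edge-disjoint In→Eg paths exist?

4

Assign every edge capacity 1; by Menger, the answer equals the max flow.
Path In→Eg (+1); total 1.
Path In→A→Eg (+1); total 2.
Path In→Core→Eg (+1); total 3.
Path In→C→Eg (+1); total 4.
No residual In→Eg path; max flow = 4.
Certifying cut of size 4: {In→A, In→C, In→Core, In→Eg}.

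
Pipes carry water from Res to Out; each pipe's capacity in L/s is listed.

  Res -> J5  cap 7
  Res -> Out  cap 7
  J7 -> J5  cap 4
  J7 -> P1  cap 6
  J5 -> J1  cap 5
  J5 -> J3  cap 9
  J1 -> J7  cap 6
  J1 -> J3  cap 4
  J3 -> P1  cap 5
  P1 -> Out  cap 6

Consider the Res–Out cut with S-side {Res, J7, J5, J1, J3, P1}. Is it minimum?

Given cut capacity: 7 + 6 = 13.
Augment Res→Out: bottleneck 7, flow now 7.
Augment Res→J5→J3→P1→Out: bottleneck 5, flow now 12.
Augment Res→J5→J1→J7→P1→Out: bottleneck 1, flow now 13.
No augmenting path remains; maximum flow = 13.
Cut capacity 13 equals the max flow, so it is a minimum cut.

Yes — it is a minimum cut (capacity 13).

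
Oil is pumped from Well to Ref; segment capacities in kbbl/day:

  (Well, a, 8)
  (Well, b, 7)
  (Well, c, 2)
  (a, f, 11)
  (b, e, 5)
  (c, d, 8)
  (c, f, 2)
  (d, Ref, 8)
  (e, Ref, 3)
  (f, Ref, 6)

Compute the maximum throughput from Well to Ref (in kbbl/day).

11

Augment Well→a→f→Ref: bottleneck 6, flow now 6.
Augment Well→b→e→Ref: bottleneck 3, flow now 9.
Augment Well→c→d→Ref: bottleneck 2, flow now 11.
No augmenting path remains; maximum flow = 11.
In the residual graph, reachable from Well: {Well, a, b, e, f}.
Min-cut edges: Well→c (2), e→Ref (3), f→Ref (6); capacity 2 + 3 + 6 = 11.
This cut is saturated, so no flow can exceed 11.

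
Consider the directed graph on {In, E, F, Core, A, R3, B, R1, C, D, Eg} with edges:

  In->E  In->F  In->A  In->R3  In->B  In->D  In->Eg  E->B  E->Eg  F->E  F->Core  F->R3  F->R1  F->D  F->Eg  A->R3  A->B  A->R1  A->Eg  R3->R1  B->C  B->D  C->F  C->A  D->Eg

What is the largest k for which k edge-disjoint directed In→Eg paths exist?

5

Assign every edge capacity 1; by Menger, the answer equals the max flow.
Path In→Eg (+1); total 1.
Path In→E→Eg (+1); total 2.
Path In→F→Eg (+1); total 3.
Path In→A→Eg (+1); total 4.
Path In→D→Eg (+1); total 5.
No residual In→Eg path; max flow = 5.
Certifying cut of size 5: {A→Eg, D→Eg, E→Eg, F→Eg, In→Eg}.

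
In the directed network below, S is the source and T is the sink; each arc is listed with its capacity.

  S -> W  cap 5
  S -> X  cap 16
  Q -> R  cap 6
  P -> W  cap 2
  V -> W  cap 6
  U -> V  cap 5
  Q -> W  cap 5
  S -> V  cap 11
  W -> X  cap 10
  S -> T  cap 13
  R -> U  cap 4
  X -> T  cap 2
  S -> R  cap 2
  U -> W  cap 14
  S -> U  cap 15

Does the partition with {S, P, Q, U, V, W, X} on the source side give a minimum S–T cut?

Given cut capacity: 2 + 13 + 6 + 2 = 23.
Augment S→T: bottleneck 13, flow now 13.
Augment S→X→T: bottleneck 2, flow now 15.
No augmenting path remains; maximum flow = 15.
In the residual graph, reachable from S: {S, R, U, V, W, X}.
Min-cut edges: S→T (13), X→T (2); capacity 13 + 2 = 15.
Cut capacity 23 exceeds the max flow 15, so it is not minimum.

No — its capacity is 23, but the minimum cut has capacity 15.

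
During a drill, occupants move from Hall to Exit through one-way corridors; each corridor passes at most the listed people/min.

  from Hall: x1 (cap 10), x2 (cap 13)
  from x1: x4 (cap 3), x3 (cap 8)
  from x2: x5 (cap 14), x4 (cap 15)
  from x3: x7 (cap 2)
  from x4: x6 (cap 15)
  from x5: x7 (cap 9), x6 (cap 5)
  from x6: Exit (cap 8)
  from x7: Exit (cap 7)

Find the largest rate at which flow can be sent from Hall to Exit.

15

Augment Hall→x1→x3→x7→Exit: bottleneck 2, flow now 2.
Augment Hall→x1→x4→x6→Exit: bottleneck 3, flow now 5.
Augment Hall→x2→x4→x6→Exit: bottleneck 5, flow now 10.
Augment Hall→x2→x5→x7→Exit: bottleneck 5, flow now 15.
No augmenting path remains; maximum flow = 15.
In the residual graph, reachable from Hall: {Hall, x1, x2, x3, x4, x5, x6, x7}.
Min-cut edges: x6→Exit (8), x7→Exit (7); capacity 8 + 7 = 15.
This cut is saturated, so no flow can exceed 15.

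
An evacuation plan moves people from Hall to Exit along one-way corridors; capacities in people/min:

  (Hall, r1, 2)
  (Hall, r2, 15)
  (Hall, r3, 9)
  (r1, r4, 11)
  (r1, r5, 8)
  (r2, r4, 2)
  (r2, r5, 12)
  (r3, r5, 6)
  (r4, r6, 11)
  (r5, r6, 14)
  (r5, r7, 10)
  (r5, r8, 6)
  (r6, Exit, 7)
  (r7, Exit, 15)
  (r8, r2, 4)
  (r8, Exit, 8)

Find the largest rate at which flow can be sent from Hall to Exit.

Augment Hall→r1→r4→r6→Exit: bottleneck 2, flow now 2.
Augment Hall→r2→r4→r6→Exit: bottleneck 2, flow now 4.
Augment Hall→r2→r5→r6→Exit: bottleneck 3, flow now 7.
Augment Hall→r2→r5→r7→Exit: bottleneck 9, flow now 16.
Augment Hall→r3→r5→r7→Exit: bottleneck 1, flow now 17.
Augment Hall→r3→r5→r8→Exit: bottleneck 5, flow now 22.
No augmenting path remains; maximum flow = 22.
In the residual graph, reachable from Hall: {Hall, r2, r3}.
Min-cut edges: Hall→r1 (2), r2→r4 (2), r2→r5 (12), r3→r5 (6); capacity 2 + 2 + 12 + 6 = 22.
This cut is saturated, so no flow can exceed 22.

22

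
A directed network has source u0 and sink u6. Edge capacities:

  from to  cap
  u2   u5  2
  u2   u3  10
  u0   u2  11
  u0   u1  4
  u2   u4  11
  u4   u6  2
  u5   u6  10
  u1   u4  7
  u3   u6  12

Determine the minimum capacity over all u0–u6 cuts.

13

Augment u0→u1→u4→u6: bottleneck 2, flow now 2.
Augment u0→u2→u3→u6: bottleneck 10, flow now 12.
Augment u0→u2→u5→u6: bottleneck 1, flow now 13.
No augmenting path remains; maximum flow = 13.
By max-flow min-cut, the minimum cut capacity equals the max flow.
In the residual graph, reachable from u0: {u0, u1, u4}.
Min-cut edges: u0→u2 (11), u4→u6 (2); capacity 11 + 2 = 13.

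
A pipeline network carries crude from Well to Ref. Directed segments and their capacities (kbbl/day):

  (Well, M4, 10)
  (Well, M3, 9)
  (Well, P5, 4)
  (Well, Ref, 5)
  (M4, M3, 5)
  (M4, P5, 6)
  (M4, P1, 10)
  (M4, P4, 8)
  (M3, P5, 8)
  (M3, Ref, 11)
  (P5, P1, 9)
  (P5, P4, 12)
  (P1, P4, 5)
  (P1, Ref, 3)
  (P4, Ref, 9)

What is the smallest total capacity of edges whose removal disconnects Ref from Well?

28

Augment Well→Ref: bottleneck 5, flow now 5.
Augment Well→M3→Ref: bottleneck 9, flow now 14.
Augment Well→M4→M3→Ref: bottleneck 2, flow now 16.
Augment Well→M4→P1→Ref: bottleneck 3, flow now 19.
Augment Well→M4→P4→Ref: bottleneck 5, flow now 24.
Augment Well→P5→P4→Ref: bottleneck 4, flow now 28.
No augmenting path remains; maximum flow = 28.
By max-flow min-cut, the minimum cut capacity equals the max flow.
In the residual graph, reachable from Well: {Well}.
Min-cut edges: Well→M4 (10), Well→M3 (9), Well→P5 (4), Well→Ref (5); capacity 10 + 9 + 4 + 5 = 28.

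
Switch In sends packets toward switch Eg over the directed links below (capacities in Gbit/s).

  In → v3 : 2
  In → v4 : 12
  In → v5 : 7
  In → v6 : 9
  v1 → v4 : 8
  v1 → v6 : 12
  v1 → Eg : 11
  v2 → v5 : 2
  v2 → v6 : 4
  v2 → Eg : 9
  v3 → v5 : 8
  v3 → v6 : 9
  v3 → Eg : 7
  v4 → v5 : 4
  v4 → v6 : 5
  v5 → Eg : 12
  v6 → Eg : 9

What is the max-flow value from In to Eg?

22

Augment In→v3→Eg: bottleneck 2, flow now 2.
Augment In→v5→Eg: bottleneck 7, flow now 9.
Augment In→v6→Eg: bottleneck 9, flow now 18.
Augment In→v4→v5→Eg: bottleneck 4, flow now 22.
No augmenting path remains; maximum flow = 22.
In the residual graph, reachable from In: {In, v4, v6}.
Min-cut edges: In→v3 (2), In→v5 (7), v4→v5 (4), v6→Eg (9); capacity 2 + 7 + 4 + 9 = 22.
This cut is saturated, so no flow can exceed 22.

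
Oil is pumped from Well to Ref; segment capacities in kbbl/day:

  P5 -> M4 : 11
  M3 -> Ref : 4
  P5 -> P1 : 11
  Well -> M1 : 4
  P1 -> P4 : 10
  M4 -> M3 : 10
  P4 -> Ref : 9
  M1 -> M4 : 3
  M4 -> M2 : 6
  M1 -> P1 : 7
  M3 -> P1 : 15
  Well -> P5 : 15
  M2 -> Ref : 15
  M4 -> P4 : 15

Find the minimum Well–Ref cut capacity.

19

Augment Well→M1→P1→P4→Ref: bottleneck 4, flow now 4.
Augment Well→P5→P1→P4→Ref: bottleneck 5, flow now 9.
Augment Well→P5→M4→M2→Ref: bottleneck 6, flow now 15.
Augment Well→P5→M4→M3→Ref: bottleneck 4, flow now 19.
No augmenting path remains; maximum flow = 19.
By max-flow min-cut, the minimum cut capacity equals the max flow.
In the residual graph, reachable from Well: {Well}.
Min-cut edges: Well→M1 (4), Well→P5 (15); capacity 4 + 15 = 19.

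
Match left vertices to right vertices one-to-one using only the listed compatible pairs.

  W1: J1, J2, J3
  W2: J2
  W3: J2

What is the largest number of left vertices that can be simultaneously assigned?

Unit-capacity flow: source→left, listed edges, right→sink; max matching = max flow.
Augmenting path W1→J1 (+1); matched 1.
Augmenting path W2→J2 (+1); matched 2.
No augmenting path remains; maximum matching = 2.
König certificate: {W1, J2} is a vertex cover of size 2 (every listed pair touches it), so no matching can be larger.

2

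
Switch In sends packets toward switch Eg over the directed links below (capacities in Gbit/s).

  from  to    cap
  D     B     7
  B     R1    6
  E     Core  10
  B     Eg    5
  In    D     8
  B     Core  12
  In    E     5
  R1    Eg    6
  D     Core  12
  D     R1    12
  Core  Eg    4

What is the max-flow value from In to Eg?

Augment In→E→Core→Eg: bottleneck 4, flow now 4.
Augment In→D→B→Eg: bottleneck 5, flow now 9.
Augment In→D→R1→Eg: bottleneck 3, flow now 12.
No augmenting path remains; maximum flow = 12.
In the residual graph, reachable from In: {In, E, Core}.
Min-cut edges: In→D (8), Core→Eg (4); capacity 8 + 4 = 12.
This cut is saturated, so no flow can exceed 12.

12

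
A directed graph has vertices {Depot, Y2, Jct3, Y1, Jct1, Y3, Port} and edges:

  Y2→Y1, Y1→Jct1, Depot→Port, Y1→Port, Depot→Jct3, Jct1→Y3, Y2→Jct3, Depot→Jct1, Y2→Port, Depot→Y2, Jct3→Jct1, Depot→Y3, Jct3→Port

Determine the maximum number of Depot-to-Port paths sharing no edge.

Assign every edge capacity 1; by Menger, the answer equals the max flow.
Path Depot→Port (+1); total 1.
Path Depot→Y2→Port (+1); total 2.
Path Depot→Jct3→Port (+1); total 3.
No residual Depot→Port path; max flow = 3.
Certifying cut of size 3: {Depot→Jct3, Depot→Port, Depot→Y2}.

3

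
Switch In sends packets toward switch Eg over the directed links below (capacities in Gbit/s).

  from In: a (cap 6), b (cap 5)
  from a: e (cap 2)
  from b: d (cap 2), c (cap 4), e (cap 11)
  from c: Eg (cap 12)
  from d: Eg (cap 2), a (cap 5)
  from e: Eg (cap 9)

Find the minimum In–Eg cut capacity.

7

Augment In→a→e→Eg: bottleneck 2, flow now 2.
Augment In→b→c→Eg: bottleneck 4, flow now 6.
Augment In→b→d→Eg: bottleneck 1, flow now 7.
No augmenting path remains; maximum flow = 7.
By max-flow min-cut, the minimum cut capacity equals the max flow.
In the residual graph, reachable from In: {In, a}.
Min-cut edges: In→b (5), a→e (2); capacity 5 + 2 = 7.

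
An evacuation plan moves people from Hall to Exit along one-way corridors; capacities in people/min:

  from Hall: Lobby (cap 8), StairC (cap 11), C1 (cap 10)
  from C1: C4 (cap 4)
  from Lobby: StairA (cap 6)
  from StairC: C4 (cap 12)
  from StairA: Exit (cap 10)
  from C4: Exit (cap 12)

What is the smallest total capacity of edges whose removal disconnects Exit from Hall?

Augment Hall→C1→C4→Exit: bottleneck 4, flow now 4.
Augment Hall→Lobby→StairA→Exit: bottleneck 6, flow now 10.
Augment Hall→StairC→C4→Exit: bottleneck 8, flow now 18.
No augmenting path remains; maximum flow = 18.
By max-flow min-cut, the minimum cut capacity equals the max flow.
In the residual graph, reachable from Hall: {Hall, C1, Lobby, StairC, C4}.
Min-cut edges: Lobby→StairA (6), C4→Exit (12); capacity 6 + 12 = 18.

18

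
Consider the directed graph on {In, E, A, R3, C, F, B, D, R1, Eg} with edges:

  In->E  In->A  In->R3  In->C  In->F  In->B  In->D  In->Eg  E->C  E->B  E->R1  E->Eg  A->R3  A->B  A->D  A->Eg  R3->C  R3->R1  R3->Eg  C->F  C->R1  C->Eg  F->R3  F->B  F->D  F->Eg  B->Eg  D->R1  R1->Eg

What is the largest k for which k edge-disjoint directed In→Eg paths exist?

8

Assign every edge capacity 1; by Menger, the answer equals the max flow.
Path In→Eg (+1); total 1.
Path In→E→Eg (+1); total 2.
Path In→A→Eg (+1); total 3.
Path In→R3→Eg (+1); total 4.
Path In→C→Eg (+1); total 5.
Path In→F→Eg (+1); total 6.
Path In→B→Eg (+1); total 7.
Path In→D→R1→Eg (+1); total 8.
No residual In→Eg path; max flow = 8.
Certifying cut of size 8: {In→A, In→B, In→C, In→D, In→E, In→Eg, In→F, In→R3}.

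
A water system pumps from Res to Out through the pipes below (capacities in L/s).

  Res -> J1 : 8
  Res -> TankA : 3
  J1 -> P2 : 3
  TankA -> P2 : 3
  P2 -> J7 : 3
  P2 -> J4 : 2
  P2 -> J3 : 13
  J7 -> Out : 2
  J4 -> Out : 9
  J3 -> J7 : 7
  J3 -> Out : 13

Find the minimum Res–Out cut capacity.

6

Augment Res→J1→P2→J7→Out: bottleneck 2, flow now 2.
Augment Res→J1→P2→J4→Out: bottleneck 1, flow now 3.
Augment Res→TankA→P2→J4→Out: bottleneck 1, flow now 4.
Augment Res→TankA→P2→J3→Out: bottleneck 2, flow now 6.
No augmenting path remains; maximum flow = 6.
By max-flow min-cut, the minimum cut capacity equals the max flow.
In the residual graph, reachable from Res: {Res, J1}.
Min-cut edges: Res→TankA (3), J1→P2 (3); capacity 3 + 3 = 6.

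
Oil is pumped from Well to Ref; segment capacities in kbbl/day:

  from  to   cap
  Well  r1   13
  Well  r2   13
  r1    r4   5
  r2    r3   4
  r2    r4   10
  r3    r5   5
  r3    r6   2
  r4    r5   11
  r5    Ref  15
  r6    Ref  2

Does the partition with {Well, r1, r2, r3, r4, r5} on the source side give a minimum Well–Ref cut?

Given cut capacity: 2 + 15 = 17.
Augment Well→r1→r4→r5→Ref: bottleneck 5, flow now 5.
Augment Well→r2→r3→r5→Ref: bottleneck 4, flow now 9.
Augment Well→r2→r4→r5→Ref: bottleneck 6, flow now 15.
No augmenting path remains; maximum flow = 15.
In the residual graph, reachable from Well: {Well, r1, r2, r4}.
Min-cut edges: r2→r3 (4), r4→r5 (11); capacity 4 + 11 = 15.
Cut capacity 17 exceeds the max flow 15, so it is not minimum.

No — its capacity is 17, but the minimum cut has capacity 15.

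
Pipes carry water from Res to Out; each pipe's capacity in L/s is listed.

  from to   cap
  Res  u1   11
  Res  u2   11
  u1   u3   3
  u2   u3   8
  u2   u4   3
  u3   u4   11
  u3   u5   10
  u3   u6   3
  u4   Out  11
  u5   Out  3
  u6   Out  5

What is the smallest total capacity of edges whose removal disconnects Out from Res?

14

Augment Res→u2→u4→Out: bottleneck 3, flow now 3.
Augment Res→u1→u3→u4→Out: bottleneck 3, flow now 6.
Augment Res→u2→u3→u4→Out: bottleneck 5, flow now 11.
Augment Res→u2→u3→u5→Out: bottleneck 3, flow now 14.
No augmenting path remains; maximum flow = 14.
By max-flow min-cut, the minimum cut capacity equals the max flow.
In the residual graph, reachable from Res: {Res, u1}.
Min-cut edges: Res→u2 (11), u1→u3 (3); capacity 11 + 3 = 14.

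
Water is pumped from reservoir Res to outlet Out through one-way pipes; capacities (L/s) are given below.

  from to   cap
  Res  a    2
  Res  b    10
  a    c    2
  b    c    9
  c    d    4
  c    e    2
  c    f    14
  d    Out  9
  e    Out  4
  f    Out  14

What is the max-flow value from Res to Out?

Augment Res→a→c→d→Out: bottleneck 2, flow now 2.
Augment Res→b→c→d→Out: bottleneck 2, flow now 4.
Augment Res→b→c→e→Out: bottleneck 2, flow now 6.
Augment Res→b→c→f→Out: bottleneck 5, flow now 11.
No augmenting path remains; maximum flow = 11.
In the residual graph, reachable from Res: {Res, b}.
Min-cut edges: Res→a (2), b→c (9); capacity 2 + 9 = 11.
This cut is saturated, so no flow can exceed 11.

11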